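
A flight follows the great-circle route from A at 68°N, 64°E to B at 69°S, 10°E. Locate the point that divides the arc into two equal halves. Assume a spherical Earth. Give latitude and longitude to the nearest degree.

Convert each endpoint to a unit vector on the sphere (x = cos φ cos λ, y = cos φ sin λ, z = sin φ).
The central angle between the endpoints is δ = arccos(p₁·p₂) ≈ 2.476 rad (141.9°).
Interpolate at f = 1/2 with slerp weights a = sin((1−f)δ)/sin δ ≈ 1.531, b = sin(fδ)/sin δ ≈ 1.531.
p = a·p₁ + b·p₂ ≈ (0.792, 0.611, -0.010); φ = arcsin(p_z) ≈ -0.56°, λ = atan2(p_y, p_x) ≈ 37.65°.

≈ 1°S, 38°E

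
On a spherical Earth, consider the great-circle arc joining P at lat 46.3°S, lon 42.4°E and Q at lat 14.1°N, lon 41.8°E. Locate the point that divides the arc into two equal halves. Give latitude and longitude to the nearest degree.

≈ lat 16°S, lon 42°E

Write both endpoints as unit vectors p₁, p₂ with components (cos φ cos λ, cos φ sin λ, sin φ).
The central angle between the endpoints is δ = arccos(p₁·p₂) ≈ 1.054 rad (60.4°).
Interpolate at f = 1/2 with slerp weights a = sin((1−f)δ)/sin δ ≈ 0.579, b = sin(fδ)/sin δ ≈ 0.579.
p = a·p₁ + b·p₂ ≈ (0.713, 0.644, -0.277); φ = arcsin(p_z) ≈ -16.10°, λ = atan2(p_y, p_x) ≈ 42.05°.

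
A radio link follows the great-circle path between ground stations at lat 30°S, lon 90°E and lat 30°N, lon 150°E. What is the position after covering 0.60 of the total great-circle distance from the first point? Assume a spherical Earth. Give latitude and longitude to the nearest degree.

≈ lat 6°N, lon 125°E

Convert each endpoint to a unit vector on the sphere (x = cos φ cos λ, y = cos φ sin λ, z = sin φ).
The central angle between the endpoints is δ = arccos(p₁·p₂) ≈ 1.445 rad (82.8°).
Interpolate at f = 0.60 with slerp weights a = sin((1−f)δ)/sin δ ≈ 0.551, b = sin(fδ)/sin δ ≈ 0.769.
p = a·p₁ + b·p₂ ≈ (-0.576, 0.810, 0.109); φ = arcsin(p_z) ≈ 6.25°, λ = atan2(p_y, p_x) ≈ 125.44°.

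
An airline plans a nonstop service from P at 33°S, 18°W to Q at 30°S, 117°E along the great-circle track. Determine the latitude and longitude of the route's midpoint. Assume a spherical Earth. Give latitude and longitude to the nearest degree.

≈ 58°S, 52°E

The haversine formula gives a central angle δ ≈ 1.814 rad (104.0°) between the endpoints.
Interpolate at f = 1/2 with slerp weights a = sin((1−f)δ)/sin δ ≈ 0.812, b = sin(fδ)/sin δ ≈ 0.812.
p = a·p₁ + b·p₂ ≈ (0.328, 0.416, -0.848); φ = arcsin(p_z) ≈ -58.00°, λ = atan2(p_y, p_x) ≈ 51.72°.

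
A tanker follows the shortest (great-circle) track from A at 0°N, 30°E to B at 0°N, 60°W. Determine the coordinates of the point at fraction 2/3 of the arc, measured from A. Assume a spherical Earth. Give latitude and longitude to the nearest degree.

≈ 0°N, 30°W

From cos δ = sin φ₁ sin φ₂ + cos φ₁ cos φ₂ cos Δλ, the central angle is δ ≈ 1.571 rad (90.0°).
Interpolate at f = 2/3 with slerp weights a = sin((1−f)δ)/sin δ ≈ 0.500, b = sin(fδ)/sin δ ≈ 0.866.
p = a·p₁ + b·p₂ ≈ (0.866, -0.500, 0.000); φ = arcsin(p_z) ≈ 0.00°, λ = atan2(p_y, p_x) ≈ -30.00°.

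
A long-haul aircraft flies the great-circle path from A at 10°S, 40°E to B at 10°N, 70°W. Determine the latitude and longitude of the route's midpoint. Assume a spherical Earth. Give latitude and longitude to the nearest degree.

≈ 0°N, 15°W

Write both endpoints as unit vectors p₁, p₂ with components (cos φ cos λ, cos φ sin λ, sin φ).
The central angle between the endpoints is δ = arccos(p₁·p₂) ≈ 1.941 rad (111.2°).
Interpolate at f = 1/2 with slerp weights a = sin((1−f)δ)/sin δ ≈ 0.885, b = sin(fδ)/sin δ ≈ 0.885.
p = a·p₁ + b·p₂ ≈ (0.966, -0.259, 0.000); φ = arcsin(p_z) ≈ 0.00°, λ = atan2(p_y, p_x) ≈ -15.00°.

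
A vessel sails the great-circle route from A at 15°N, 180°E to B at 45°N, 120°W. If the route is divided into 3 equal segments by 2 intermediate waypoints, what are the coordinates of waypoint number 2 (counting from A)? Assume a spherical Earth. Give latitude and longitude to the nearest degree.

Convert each endpoint to a unit vector on the sphere (x = cos φ cos λ, y = cos φ sin λ, z = sin φ).
The central angle between the endpoints is δ = arccos(p₁·p₂) ≈ 1.019 rad (58.4°).
Interpolate at f = 2/3 with slerp weights a = sin((1−f)δ)/sin δ ≈ 0.391, b = sin(fδ)/sin δ ≈ 0.738.
p = a·p₁ + b·p₂ ≈ (-0.639, -0.452, 0.623); φ = arcsin(p_z) ≈ 38.53°, λ = atan2(p_y, p_x) ≈ -144.73°.

≈ 39°N, 145°W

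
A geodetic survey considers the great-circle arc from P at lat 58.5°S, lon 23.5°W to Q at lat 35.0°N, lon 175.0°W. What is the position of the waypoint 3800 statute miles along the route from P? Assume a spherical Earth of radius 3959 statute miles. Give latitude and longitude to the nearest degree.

≈ lat 49°S, lon 126°W

Convert each endpoint to a unit vector on the sphere (x = cos φ cos λ, y = cos φ sin λ, z = sin φ).
The central angle between the endpoints is δ = arccos(p₁·p₂) ≈ 2.616 rad (149.9°). The total great-circle distance is δ·R ≈ 2.616 × 3959 ≈ 10358 mi, so the target fraction is f = 3800/10358 ≈ 0.367.
Interpolate at f ≈ 0.367 with slerp weights a = sin((1−f)δ)/sin δ ≈ 1.987, b = sin(fδ)/sin δ ≈ 1.633.
p = a·p₁ + b·p₂ ≈ (-0.381, -0.531, -0.757); φ = arcsin(p_z) ≈ -49.22°, λ = atan2(p_y, p_x) ≈ -125.68°.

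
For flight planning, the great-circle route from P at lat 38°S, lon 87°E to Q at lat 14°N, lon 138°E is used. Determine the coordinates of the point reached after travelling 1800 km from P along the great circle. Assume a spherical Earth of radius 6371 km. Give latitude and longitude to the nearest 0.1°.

Write both endpoints as unit vectors p₁, p₂ with components (cos φ cos λ, cos φ sin λ, sin φ).
The central angle between the endpoints is δ = arccos(p₁·p₂) ≈ 1.232 rad (70.6°). The total great-circle distance is δ·R ≈ 1.232 × 6371 ≈ 7850 km, so the target fraction is f = 1800/7850 ≈ 0.229.
Interpolate at f ≈ 0.229 with slerp weights a = sin((1−f)δ)/sin δ ≈ 0.862, b = sin(fδ)/sin δ ≈ 0.296.
p = a·p₁ + b·p₂ ≈ (-0.178, 0.870, -0.459); φ = arcsin(p_z) ≈ -27.34°, λ = atan2(p_y, p_x) ≈ 101.53°.

≈ lat 27.3°S, lon 101.5°E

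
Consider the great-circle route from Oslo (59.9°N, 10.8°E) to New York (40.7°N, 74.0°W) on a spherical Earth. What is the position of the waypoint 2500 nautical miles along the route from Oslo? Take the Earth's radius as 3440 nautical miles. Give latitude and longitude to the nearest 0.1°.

≈ 49.3°N, 62.9°W

From cos δ = sin φ₁ sin φ₂ + cos φ₁ cos φ₂ cos Δλ, the central angle is δ ≈ 0.929 rad (53.2°). The total great-circle distance is δ·R ≈ 0.929 × 3440 ≈ 3196 nmi, so the target fraction is f = 2500/3196 ≈ 0.782.
Interpolate at f ≈ 0.782 with slerp weights a = sin((1−f)δ)/sin δ ≈ 0.251, b = sin(fδ)/sin δ ≈ 0.829.
p = a·p₁ + b·p₂ ≈ (0.297, -0.581, 0.758); φ = arcsin(p_z) ≈ 49.28°, λ = atan2(p_y, p_x) ≈ -62.93°.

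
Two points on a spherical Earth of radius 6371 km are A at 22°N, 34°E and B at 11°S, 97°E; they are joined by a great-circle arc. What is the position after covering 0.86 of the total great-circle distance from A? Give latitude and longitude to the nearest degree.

≈ 6°S, 88°E

Convert each endpoint to a unit vector on the sphere (x = cos φ cos λ, y = cos φ sin λ, z = sin φ).
The central angle between the endpoints is δ = arccos(p₁·p₂) ≈ 1.222 rad (70.0°).
Interpolate at f = 0.86 with slerp weights a = sin((1−f)δ)/sin δ ≈ 0.181, b = sin(fδ)/sin δ ≈ 0.923.
p = a·p₁ + b·p₂ ≈ (0.029, 0.994, -0.108); φ = arcsin(p_z) ≈ -6.22°, λ = atan2(p_y, p_x) ≈ 88.34°.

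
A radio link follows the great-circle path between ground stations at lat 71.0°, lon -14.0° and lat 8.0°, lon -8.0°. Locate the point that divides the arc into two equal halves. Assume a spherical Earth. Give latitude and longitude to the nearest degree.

Write both endpoints as unit vectors p₁, p₂ with components (cos φ cos λ, cos φ sin λ, sin φ).
The central angle between the endpoints is δ = arccos(p₁·p₂) ≈ 1.102 rad (63.1°).
Interpolate at f = 1/2 with slerp weights a = sin((1−f)δ)/sin δ ≈ 0.587, b = sin(fδ)/sin δ ≈ 0.587.
p = a·p₁ + b·p₂ ≈ (0.761, -0.127, 0.636); φ = arcsin(p_z) ≈ 39.53°, λ = atan2(p_y, p_x) ≈ -9.48°.

≈ lat 40°, lon -9°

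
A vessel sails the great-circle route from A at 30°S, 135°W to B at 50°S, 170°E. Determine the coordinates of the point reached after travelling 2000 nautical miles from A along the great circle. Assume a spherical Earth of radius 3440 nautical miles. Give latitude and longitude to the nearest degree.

≈ 48°S, 172°W

Convert each endpoint to a unit vector on the sphere (x = cos φ cos λ, y = cos φ sin λ, z = sin φ).
The central angle between the endpoints is δ = arccos(p₁·p₂) ≈ 0.792 rad (45.4°). The total great-circle distance is δ·R ≈ 0.792 × 3440 ≈ 2725 nmi, so the target fraction is f = 2000/2725 ≈ 0.734.
Interpolate at f ≈ 0.734 with slerp weights a = sin((1−f)δ)/sin δ ≈ 0.294, b = sin(fδ)/sin δ ≈ 0.771.
p = a·p₁ + b·p₂ ≈ (-0.668, -0.094, -0.738); φ = arcsin(p_z) ≈ -47.56°, λ = atan2(p_y, p_x) ≈ -172.01°.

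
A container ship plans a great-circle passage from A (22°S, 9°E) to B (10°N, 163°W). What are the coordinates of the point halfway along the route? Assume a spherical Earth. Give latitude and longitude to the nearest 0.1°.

≈ (54.1°S, 100.3°W)

Convert each endpoint to a unit vector on the sphere (x = cos φ cos λ, y = cos φ sin λ, z = sin φ).
The central angle between the endpoints is δ = arccos(p₁·p₂) ≈ 2.893 rad (165.8°).
Interpolate at f = 1/2 with slerp weights a = sin((1−f)δ)/sin δ ≈ 4.033, b = sin(fδ)/sin δ ≈ 4.033.
p = a·p₁ + b·p₂ ≈ (-0.105, -0.576, -0.810); φ = arcsin(p_z) ≈ -54.14°, λ = atan2(p_y, p_x) ≈ -100.32°.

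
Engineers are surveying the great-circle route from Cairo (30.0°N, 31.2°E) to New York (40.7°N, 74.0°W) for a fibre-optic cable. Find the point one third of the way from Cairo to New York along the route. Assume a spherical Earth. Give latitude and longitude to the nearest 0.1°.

≈ (45.2°N, 2.6°E)

The haversine formula gives a central angle δ ≈ 1.416 rad (81.1°) between the endpoints.
Interpolate at f = 1/3 with slerp weights a = sin((1−f)δ)/sin δ ≈ 0.820, b = sin(fδ)/sin δ ≈ 0.460.
p = a·p₁ + b·p₂ ≈ (0.703, 0.032, 0.710); φ = arcsin(p_z) ≈ 45.24°, λ = atan2(p_y, p_x) ≈ 2.63°.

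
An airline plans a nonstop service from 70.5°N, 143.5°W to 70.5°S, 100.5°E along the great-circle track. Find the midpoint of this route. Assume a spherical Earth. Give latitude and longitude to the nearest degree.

≈ 0°N, 158°E

The haversine formula gives a central angle δ ≈ 2.786 rad (159.6°) between the endpoints.
Interpolate at f = 1/2 with slerp weights a = sin((1−f)δ)/sin δ ≈ 2.827, b = sin(fδ)/sin δ ≈ 2.827.
p = a·p₁ + b·p₂ ≈ (-0.930, 0.367, 0.000); φ = arcsin(p_z) ≈ 0.00°, λ = atan2(p_y, p_x) ≈ 158.50°.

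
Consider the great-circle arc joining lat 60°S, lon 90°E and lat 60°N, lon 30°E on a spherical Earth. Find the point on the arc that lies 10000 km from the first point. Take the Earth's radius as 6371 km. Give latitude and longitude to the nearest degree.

From cos δ = sin φ₁ sin φ₂ + cos φ₁ cos φ₂ cos Δλ, the central angle is δ ≈ 2.246 rad (128.7°). The total great-circle distance is δ·R ≈ 2.246 × 6371 ≈ 14309 km, so the target fraction is f = 10000/14309 ≈ 0.699.
Interpolate at f ≈ 0.699 with slerp weights a = sin((1−f)δ)/sin δ ≈ 0.802, b = sin(fδ)/sin δ ≈ 1.281.
p = a·p₁ + b·p₂ ≈ (0.555, 0.721, 0.415); φ = arcsin(p_z) ≈ 24.52°, λ = atan2(p_y, p_x) ≈ 52.43°.

≈ lat 25°N, lon 52°E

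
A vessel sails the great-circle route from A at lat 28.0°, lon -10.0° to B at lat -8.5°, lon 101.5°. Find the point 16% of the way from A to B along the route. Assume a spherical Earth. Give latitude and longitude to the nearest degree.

≈ lat 27°, lon 10°

From cos δ = sin φ₁ sin φ₂ + cos φ₁ cos φ₂ cos Δλ, the central angle is δ ≈ 1.971 rad (112.9°).
Interpolate at f = 0.16 with slerp weights a = sin((1−f)δ)/sin δ ≈ 1.082, b = sin(fδ)/sin δ ≈ 0.337.
p = a·p₁ + b·p₂ ≈ (0.874, 0.160, 0.458); φ = arcsin(p_z) ≈ 27.27°, λ = atan2(p_y, p_x) ≈ 10.40°.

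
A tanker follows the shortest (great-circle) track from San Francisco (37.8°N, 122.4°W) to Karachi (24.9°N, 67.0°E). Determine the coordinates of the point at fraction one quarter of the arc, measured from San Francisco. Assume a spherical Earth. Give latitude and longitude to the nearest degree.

≈ (66°N, 134°W)

Write both endpoints as unit vectors p₁, p₂ with components (cos φ cos λ, cos φ sin λ, sin φ).
The central angle between the endpoints is δ = arccos(p₁·p₂) ≈ 2.036 rad (116.7°).
Interpolate at f = 1/4 with slerp weights a = sin((1−f)δ)/sin δ ≈ 1.118, b = sin(fδ)/sin δ ≈ 0.545.
p = a·p₁ + b·p₂ ≈ (-0.280, -0.290, 0.915); φ = arcsin(p_z) ≈ 66.20°, λ = atan2(p_y, p_x) ≈ -133.95°.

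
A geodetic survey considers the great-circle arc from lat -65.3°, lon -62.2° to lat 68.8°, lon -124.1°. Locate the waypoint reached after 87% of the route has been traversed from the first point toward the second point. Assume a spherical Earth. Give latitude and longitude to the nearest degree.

≈ lat 52°, lon -107°

From cos δ = sin φ₁ sin φ₂ + cos φ₁ cos φ₂ cos Δλ, the central angle is δ ≈ 2.459 rad (140.9°).
Interpolate at f = 0.87 with slerp weights a = sin((1−f)δ)/sin δ ≈ 0.498, b = sin(fδ)/sin δ ≈ 1.336.
p = a·p₁ + b·p₂ ≈ (-0.174, -0.584, 0.793); φ = arcsin(p_z) ≈ 52.45°, λ = atan2(p_y, p_x) ≈ -106.57°.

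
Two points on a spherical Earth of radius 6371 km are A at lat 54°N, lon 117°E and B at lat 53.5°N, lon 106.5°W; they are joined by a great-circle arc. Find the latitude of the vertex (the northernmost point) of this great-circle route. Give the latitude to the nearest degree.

≈ 75°N

The great circle lies in the plane with unit normal n̂ = (p₁ × p₂)/|p₁ × p₂|.
Here n̂_z ≈ +0.262; the vertex latitude is φ_max = arccos|n̂_z| ≈ 74.8°.
Check via Clairaut: cos φ_max = |cos φ₁| · sin C = cos(54.0°)·sin(26.5°) ≈ 0.262, again giving ≈ 74.8°.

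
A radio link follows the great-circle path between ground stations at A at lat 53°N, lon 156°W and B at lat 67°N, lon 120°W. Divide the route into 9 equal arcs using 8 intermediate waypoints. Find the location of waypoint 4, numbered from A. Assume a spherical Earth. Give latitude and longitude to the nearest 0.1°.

≈ lat 60.3°N, lon 143.8°W

The haversine formula gives a central angle δ ≈ 0.389 rad (22.3°) between the endpoints.
Interpolate at f = 4/9 with slerp weights a = sin((1−f)δ)/sin δ ≈ 0.565, b = sin(fδ)/sin δ ≈ 0.454.
p = a·p₁ + b·p₂ ≈ (-0.399, -0.292, 0.869); φ = arcsin(p_z) ≈ 60.35°, λ = atan2(p_y, p_x) ≈ -143.84°.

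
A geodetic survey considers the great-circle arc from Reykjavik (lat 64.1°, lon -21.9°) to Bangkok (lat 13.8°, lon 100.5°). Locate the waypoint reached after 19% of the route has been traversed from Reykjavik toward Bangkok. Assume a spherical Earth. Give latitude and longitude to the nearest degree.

≈ lat 69°, lon 21°

The haversine formula gives a central angle δ ≈ 1.584 rad (90.7°) between the endpoints.
Interpolate at f = 0.19 with slerp weights a = sin((1−f)δ)/sin δ ≈ 0.959, b = sin(fδ)/sin δ ≈ 0.296.
p = a·p₁ + b·p₂ ≈ (0.336, 0.127, 0.933); φ = arcsin(p_z) ≈ 68.94°, λ = atan2(p_y, p_x) ≈ 20.66°.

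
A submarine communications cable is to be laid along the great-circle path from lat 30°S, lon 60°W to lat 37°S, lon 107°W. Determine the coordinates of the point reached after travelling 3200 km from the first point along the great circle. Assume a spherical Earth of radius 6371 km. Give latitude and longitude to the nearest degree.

≈ lat 37°S, lon 94°W

Write both endpoints as unit vectors p₁, p₂ with components (cos φ cos λ, cos φ sin λ, sin φ).
The central angle between the endpoints is δ = arccos(p₁·p₂) ≈ 0.688 rad (39.4°). The total great-circle distance is δ·R ≈ 0.688 × 6371 ≈ 4382 km, so the target fraction is f = 3200/4382 ≈ 0.730.
Interpolate at f ≈ 0.730 with slerp weights a = sin((1−f)δ)/sin δ ≈ 0.291, b = sin(fδ)/sin δ ≈ 0.758.
p = a·p₁ + b·p₂ ≈ (-0.051, -0.797, -0.602); φ = arcsin(p_z) ≈ -36.99°, λ = atan2(p_y, p_x) ≈ -93.68°.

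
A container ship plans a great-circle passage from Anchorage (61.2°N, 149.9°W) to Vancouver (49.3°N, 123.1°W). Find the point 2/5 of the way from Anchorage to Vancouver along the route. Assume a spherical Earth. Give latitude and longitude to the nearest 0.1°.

≈ 57.2°N, 137.2°W

Convert each endpoint to a unit vector on the sphere (x = cos φ cos λ, y = cos φ sin λ, z = sin φ).
The central angle between the endpoints is δ = arccos(p₁·p₂) ≈ 0.334 rad (19.1°).
Interpolate at f = 2/5 with slerp weights a = sin((1−f)δ)/sin δ ≈ 0.607, b = sin(fδ)/sin δ ≈ 0.406.
p = a·p₁ + b·p₂ ≈ (-0.398, -0.369, 0.840); φ = arcsin(p_z) ≈ 57.16°, λ = atan2(p_y, p_x) ≈ -137.17°.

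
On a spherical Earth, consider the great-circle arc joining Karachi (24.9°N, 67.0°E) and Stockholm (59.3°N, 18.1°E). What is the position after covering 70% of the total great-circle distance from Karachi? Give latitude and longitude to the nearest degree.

Write both endpoints as unit vectors p₁, p₂ with components (cos φ cos λ, cos φ sin λ, sin φ).
The central angle between the endpoints is δ = arccos(p₁·p₂) ≈ 0.841 rad (48.2°).
Interpolate at f = 0.70 with slerp weights a = sin((1−f)δ)/sin δ ≈ 0.335, b = sin(fδ)/sin δ ≈ 0.745.
p = a·p₁ + b·p₂ ≈ (0.480, 0.398, 0.782); φ = arcsin(p_z) ≈ 51.42°, λ = atan2(p_y, p_x) ≈ 39.64°.

≈ 51°N, 40°E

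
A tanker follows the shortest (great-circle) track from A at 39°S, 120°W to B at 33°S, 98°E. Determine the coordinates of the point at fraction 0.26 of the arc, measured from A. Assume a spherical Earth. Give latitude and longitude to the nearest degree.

Write both endpoints as unit vectors p₁, p₂ with components (cos φ cos λ, cos φ sin λ, sin φ).
The central angle between the endpoints is δ = arccos(p₁·p₂) ≈ 1.742 rad (99.8°).
Interpolate at f = 0.26 with slerp weights a = sin((1−f)δ)/sin δ ≈ 0.975, b = sin(fδ)/sin δ ≈ 0.444.
p = a·p₁ + b·p₂ ≈ (-0.431, -0.287, -0.856); φ = arcsin(p_z) ≈ -58.82°, λ = atan2(p_y, p_x) ≈ -146.30°.

≈ 59°S, 146°W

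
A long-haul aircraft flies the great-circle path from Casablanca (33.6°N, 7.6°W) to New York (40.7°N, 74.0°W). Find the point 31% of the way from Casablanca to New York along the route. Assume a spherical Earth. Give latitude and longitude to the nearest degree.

≈ (40°N, 26°W)

Convert each endpoint to a unit vector on the sphere (x = cos φ cos λ, y = cos φ sin λ, z = sin φ).
The central angle between the endpoints is δ = arccos(p₁·p₂) ≈ 0.910 rad (52.1°).
Interpolate at f = 0.31 with slerp weights a = sin((1−f)δ)/sin δ ≈ 0.744, b = sin(fδ)/sin δ ≈ 0.353.
p = a·p₁ + b·p₂ ≈ (0.688, -0.339, 0.642); φ = arcsin(p_z) ≈ 39.92°, λ = atan2(p_y, p_x) ≈ -26.23°.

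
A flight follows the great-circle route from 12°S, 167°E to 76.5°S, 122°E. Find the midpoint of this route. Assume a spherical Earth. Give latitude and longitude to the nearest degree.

≈ 46°S, 159°E

Write both endpoints as unit vectors p₁, p₂ with components (cos φ cos λ, cos φ sin λ, sin φ).
The central angle between the endpoints is δ = arccos(p₁·p₂) ≈ 1.199 rad (68.7°).
Interpolate at f = 1/2 with slerp weights a = sin((1−f)δ)/sin δ ≈ 0.606, b = sin(fδ)/sin δ ≈ 0.606.
p = a·p₁ + b·p₂ ≈ (-0.652, 0.253, -0.715); φ = arcsin(p_z) ≈ -45.62°, λ = atan2(p_y, p_x) ≈ 158.78°.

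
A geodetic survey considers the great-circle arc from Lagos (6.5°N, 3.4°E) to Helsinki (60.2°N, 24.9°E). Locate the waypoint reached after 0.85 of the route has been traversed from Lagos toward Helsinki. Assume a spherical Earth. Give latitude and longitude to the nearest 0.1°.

The haversine formula gives a central angle δ ≈ 0.979 rad (56.1°) between the endpoints.
Interpolate at f = 0.85 with slerp weights a = sin((1−f)δ)/sin δ ≈ 0.176, b = sin(fδ)/sin δ ≈ 0.891.
p = a·p₁ + b·p₂ ≈ (0.576, 0.197, 0.793); φ = arcsin(p_z) ≈ 52.47°, λ = atan2(p_y, p_x) ≈ 18.85°.

≈ 52.5°N, 18.8°E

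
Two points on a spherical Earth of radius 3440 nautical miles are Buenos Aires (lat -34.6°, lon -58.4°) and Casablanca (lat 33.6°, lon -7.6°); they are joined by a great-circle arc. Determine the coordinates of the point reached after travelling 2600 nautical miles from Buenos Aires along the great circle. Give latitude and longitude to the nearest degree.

The haversine formula gives a central angle δ ≈ 1.451 rad (83.2°) between the endpoints. The total great-circle distance is δ·R ≈ 1.451 × 3440 ≈ 4993 nmi, so the target fraction is f = 2600/4993 ≈ 0.521.
Interpolate at f ≈ 0.521 with slerp weights a = sin((1−f)δ)/sin δ ≈ 0.645, b = sin(fδ)/sin δ ≈ 0.691.
p = a·p₁ + b·p₂ ≈ (0.849, -0.529, 0.016); φ = arcsin(p_z) ≈ 0.90°, λ = atan2(p_y, p_x) ≈ -31.92°.

≈ lat 1°, lon -32°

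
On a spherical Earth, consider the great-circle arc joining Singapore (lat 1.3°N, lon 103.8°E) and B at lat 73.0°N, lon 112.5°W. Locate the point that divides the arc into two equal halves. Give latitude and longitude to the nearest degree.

Convert each endpoint to a unit vector on the sphere (x = cos φ cos λ, y = cos φ sin λ, z = sin φ).
The central angle between the endpoints is δ = arccos(p₁·p₂) ≈ 1.786 rad (102.3°).
Interpolate at f = 1/2 with slerp weights a = sin((1−f)δ)/sin δ ≈ 0.798, b = sin(fδ)/sin δ ≈ 0.798.
p = a·p₁ + b·p₂ ≈ (-0.279, 0.559, 0.781); φ = arcsin(p_z) ≈ 51.33°, λ = atan2(p_y, p_x) ≈ 116.56°.

≈ lat 51°N, lon 117°E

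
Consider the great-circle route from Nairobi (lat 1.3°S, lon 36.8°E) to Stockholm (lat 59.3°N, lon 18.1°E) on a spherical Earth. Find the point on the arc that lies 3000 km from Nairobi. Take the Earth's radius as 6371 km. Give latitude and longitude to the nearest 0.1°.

≈ lat 25.2°N, lon 31.5°E

Convert each endpoint to a unit vector on the sphere (x = cos φ cos λ, y = cos φ sin λ, z = sin φ).
The central angle between the endpoints is δ = arccos(p₁·p₂) ≈ 1.088 rad (62.4°). The total great-circle distance is δ·R ≈ 1.088 × 6371 ≈ 6934 km, so the target fraction is f = 3000/6934 ≈ 0.433.
Interpolate at f ≈ 0.433 with slerp weights a = sin((1−f)δ)/sin δ ≈ 0.654, b = sin(fδ)/sin δ ≈ 0.512.
p = a·p₁ + b·p₂ ≈ (0.772, 0.473, 0.426); φ = arcsin(p_z) ≈ 25.18°, λ = atan2(p_y, p_x) ≈ 31.48°.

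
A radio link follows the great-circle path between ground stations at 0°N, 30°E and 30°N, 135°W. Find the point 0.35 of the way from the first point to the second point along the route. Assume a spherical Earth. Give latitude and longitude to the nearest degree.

≈ 45°N, 3°E

Write both endpoints as unit vectors p₁, p₂ with components (cos φ cos λ, cos φ sin λ, sin φ).
The central angle between the endpoints is δ = arccos(p₁·p₂) ≈ 2.562 rad (146.8°).
Interpolate at f = 0.35 with slerp weights a = sin((1−f)δ)/sin δ ≈ 1.817, b = sin(fδ)/sin δ ≈ 1.426.
p = a·p₁ + b·p₂ ≈ (0.700, 0.035, 0.713); φ = arcsin(p_z) ≈ 45.47°, λ = atan2(p_y, p_x) ≈ 2.89°.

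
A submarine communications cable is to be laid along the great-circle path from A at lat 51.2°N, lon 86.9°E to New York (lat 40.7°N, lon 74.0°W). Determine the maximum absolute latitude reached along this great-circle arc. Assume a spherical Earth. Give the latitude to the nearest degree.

The great circle lies in the plane with unit normal n̂ = (p₁ × p₂)/|p₁ × p₂|.
Here n̂_z ≈ -0.156; the vertex latitude is φ_max = arccos|n̂_z| ≈ 81.0°.
Check via Clairaut: cos φ_max = |cos φ₁| · sin C = cos(51.2°)·sin(14.4°) ≈ 0.156, again giving ≈ 81.0°.

≈ 81°N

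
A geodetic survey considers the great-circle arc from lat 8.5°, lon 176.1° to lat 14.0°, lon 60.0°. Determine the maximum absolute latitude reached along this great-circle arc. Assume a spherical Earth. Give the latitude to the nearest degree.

The great circle lies in the plane with unit normal n̂ = (p₁ × p₂)/|p₁ × p₂|.
Here n̂_z ≈ -0.934; the vertex latitude is φ_max = arccos|n̂_z| ≈ 20.9°.

≈ 21°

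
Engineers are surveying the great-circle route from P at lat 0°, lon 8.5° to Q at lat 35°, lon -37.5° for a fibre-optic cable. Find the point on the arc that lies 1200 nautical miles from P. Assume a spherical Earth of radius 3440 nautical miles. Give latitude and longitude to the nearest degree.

≈ lat 14°, lon -6°

Write both endpoints as unit vectors p₁, p₂ with components (cos φ cos λ, cos φ sin λ, sin φ).
The central angle between the endpoints is δ = arccos(p₁·p₂) ≈ 0.965 rad (55.3°). The total great-circle distance is δ·R ≈ 0.965 × 3440 ≈ 3321 nmi, so the target fraction is f = 1200/3321 ≈ 0.361.
Interpolate at f ≈ 0.361 with slerp weights a = sin((1−f)δ)/sin δ ≈ 0.703, b = sin(fδ)/sin δ ≈ 0.416.
p = a·p₁ + b·p₂ ≈ (0.966, -0.103, 0.238); φ = arcsin(p_z) ≈ 13.79°, λ = atan2(p_y, p_x) ≈ -6.11°.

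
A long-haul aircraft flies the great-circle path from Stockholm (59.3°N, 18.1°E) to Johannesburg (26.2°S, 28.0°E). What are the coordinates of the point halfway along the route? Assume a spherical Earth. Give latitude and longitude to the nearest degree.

Write both endpoints as unit vectors p₁, p₂ with components (cos φ cos λ, cos φ sin λ, sin φ).
The central angle between the endpoints is δ = arccos(p₁·p₂) ≈ 1.499 rad (85.9°).
Interpolate at f = 1/2 with slerp weights a = sin((1−f)δ)/sin δ ≈ 0.683, b = sin(fδ)/sin δ ≈ 0.683.
p = a·p₁ + b·p₂ ≈ (0.873, 0.396, 0.286); φ = arcsin(p_z) ≈ 16.60°, λ = atan2(p_y, p_x) ≈ 24.41°.

≈ 17°N, 24°E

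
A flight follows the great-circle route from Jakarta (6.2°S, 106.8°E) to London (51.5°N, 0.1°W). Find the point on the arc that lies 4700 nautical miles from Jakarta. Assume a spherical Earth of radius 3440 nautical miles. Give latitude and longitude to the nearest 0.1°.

≈ 48.0°N, 42.0°E

From cos δ = sin φ₁ sin φ₂ + cos φ₁ cos φ₂ cos Δλ, the central angle is δ ≈ 1.838 rad (105.3°). The total great-circle distance is δ·R ≈ 1.838 × 3440 ≈ 6324 nmi, so the target fraction is f = 4700/6324 ≈ 0.743.
Interpolate at f ≈ 0.743 with slerp weights a = sin((1−f)δ)/sin δ ≈ 0.472, b = sin(fδ)/sin δ ≈ 1.015.
p = a·p₁ + b·p₂ ≈ (0.497, 0.448, 0.744); φ = arcsin(p_z) ≈ 48.04°, λ = atan2(p_y, p_x) ≈ 42.04°.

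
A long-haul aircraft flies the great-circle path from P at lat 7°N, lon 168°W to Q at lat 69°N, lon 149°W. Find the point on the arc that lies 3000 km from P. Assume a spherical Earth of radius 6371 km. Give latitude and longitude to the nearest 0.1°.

Convert each endpoint to a unit vector on the sphere (x = cos φ cos λ, y = cos φ sin λ, z = sin φ).
The central angle between the endpoints is δ = arccos(p₁·p₂) ≈ 1.104 rad (63.3°). The total great-circle distance is δ·R ≈ 1.104 × 6371 ≈ 7033 km, so the target fraction is f = 3000/7033 ≈ 0.427.
Interpolate at f ≈ 0.427 with slerp weights a = sin((1−f)δ)/sin δ ≈ 0.663, b = sin(fδ)/sin δ ≈ 0.508.
p = a·p₁ + b·p₂ ≈ (-0.799, -0.230, 0.555); φ = arcsin(p_z) ≈ 33.71°, λ = atan2(p_y, p_x) ≈ -163.91°.

≈ lat 33.7°N, lon 163.9°W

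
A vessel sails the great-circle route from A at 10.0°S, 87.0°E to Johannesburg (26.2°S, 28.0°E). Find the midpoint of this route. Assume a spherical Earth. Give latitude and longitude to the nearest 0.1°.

Write both endpoints as unit vectors p₁, p₂ with components (cos φ cos λ, cos φ sin λ, sin φ).
The central angle between the endpoints is δ = arccos(p₁·p₂) ≈ 1.010 rad (57.9°).
Interpolate at f = 1/2 with slerp weights a = sin((1−f)δ)/sin δ ≈ 0.571, b = sin(fδ)/sin δ ≈ 0.571.
p = a·p₁ + b·p₂ ≈ (0.482, 0.803, -0.351); φ = arcsin(p_z) ≈ -20.58°, λ = atan2(p_y, p_x) ≈ 59.01°.

≈ 20.6°S, 59.0°E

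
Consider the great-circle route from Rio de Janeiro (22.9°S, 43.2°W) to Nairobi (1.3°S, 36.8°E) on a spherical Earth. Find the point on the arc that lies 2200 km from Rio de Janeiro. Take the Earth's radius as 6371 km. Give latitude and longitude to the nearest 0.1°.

≈ 20.6°S, 22.0°W

The haversine formula gives a central angle δ ≈ 1.401 rad (80.3°) between the endpoints. The total great-circle distance is δ·R ≈ 1.401 × 6371 ≈ 8927 km, so the target fraction is f = 2200/8927 ≈ 0.246.
Interpolate at f ≈ 0.246 with slerp weights a = sin((1−f)δ)/sin δ ≈ 0.883, b = sin(fδ)/sin δ ≈ 0.343.
p = a·p₁ + b·p₂ ≈ (0.868, -0.351, -0.351); φ = arcsin(p_z) ≈ -20.57°, λ = atan2(p_y, p_x) ≈ -22.03°.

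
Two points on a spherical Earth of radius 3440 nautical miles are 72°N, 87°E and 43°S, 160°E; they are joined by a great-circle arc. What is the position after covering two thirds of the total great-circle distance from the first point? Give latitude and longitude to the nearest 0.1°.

≈ 3.0°S, 145.9°E

Convert each endpoint to a unit vector on the sphere (x = cos φ cos λ, y = cos φ sin λ, z = sin φ).
The central angle between the endpoints is δ = arccos(p₁·p₂) ≈ 2.193 rad (125.6°).
Interpolate at f = 2/3 with slerp weights a = sin((1−f)δ)/sin δ ≈ 0.821, b = sin(fδ)/sin δ ≈ 1.223.
p = a·p₁ + b·p₂ ≈ (-0.827, 0.559, -0.053); φ = arcsin(p_z) ≈ -3.04°, λ = atan2(p_y, p_x) ≈ 145.93°.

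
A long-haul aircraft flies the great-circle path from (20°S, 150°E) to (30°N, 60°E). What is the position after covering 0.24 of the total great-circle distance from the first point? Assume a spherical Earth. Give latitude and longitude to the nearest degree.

The haversine formula gives a central angle δ ≈ 1.743 rad (99.8°) between the endpoints.
Interpolate at f = 0.24 with slerp weights a = sin((1−f)δ)/sin δ ≈ 0.984, b = sin(fδ)/sin δ ≈ 0.412.
p = a·p₁ + b·p₂ ≈ (-0.623, 0.772, -0.131); φ = arcsin(p_z) ≈ -7.50°, λ = atan2(p_y, p_x) ≈ 128.90°.

≈ (8°S, 129°E)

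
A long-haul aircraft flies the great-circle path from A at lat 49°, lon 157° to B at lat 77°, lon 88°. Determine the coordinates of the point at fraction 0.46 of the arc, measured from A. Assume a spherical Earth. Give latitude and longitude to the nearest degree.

The haversine formula gives a central angle δ ≈ 0.663 rad (38.0°) between the endpoints.
Interpolate at f = 0.46 with slerp weights a = sin((1−f)δ)/sin δ ≈ 0.569, b = sin(fδ)/sin δ ≈ 0.488.
p = a·p₁ + b·p₂ ≈ (-0.340, 0.256, 0.905); φ = arcsin(p_z) ≈ 64.83°, λ = atan2(p_y, p_x) ≈ 143.06°.

≈ lat 65°, lon 143°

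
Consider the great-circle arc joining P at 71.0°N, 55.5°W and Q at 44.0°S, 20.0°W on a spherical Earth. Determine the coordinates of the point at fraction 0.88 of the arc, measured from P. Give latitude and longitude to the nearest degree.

≈ 30°S, 23°W

The haversine formula gives a central angle δ ≈ 2.056 rad (117.8°) between the endpoints.
Interpolate at f = 0.88 with slerp weights a = sin((1−f)δ)/sin δ ≈ 0.276, b = sin(fδ)/sin δ ≈ 1.098.
p = a·p₁ + b·p₂ ≈ (0.793, -0.344, -0.502); φ = arcsin(p_z) ≈ -30.13°, λ = atan2(p_y, p_x) ≈ -23.46°.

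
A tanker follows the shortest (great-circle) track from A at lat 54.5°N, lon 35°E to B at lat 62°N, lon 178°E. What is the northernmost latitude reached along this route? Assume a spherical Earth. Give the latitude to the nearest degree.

≈ 79°N

The great circle lies in the plane with unit normal n̂ = (p₁ × p₂)/|p₁ × p₂|.
Here n̂_z ≈ +0.190; the vertex latitude is φ_max = arccos|n̂_z| ≈ 79.1°.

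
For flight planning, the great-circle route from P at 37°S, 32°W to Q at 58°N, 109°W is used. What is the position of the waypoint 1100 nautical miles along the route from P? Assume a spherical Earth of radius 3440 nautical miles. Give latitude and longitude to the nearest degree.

≈ 21°S, 43°W

From cos δ = sin φ₁ sin φ₂ + cos φ₁ cos φ₂ cos Δλ, the central angle is δ ≈ 1.999 rad (114.5°). The total great-circle distance is δ·R ≈ 1.999 × 3440 ≈ 6876 nmi, so the target fraction is f = 1100/6876 ≈ 0.160.
Interpolate at f ≈ 0.160 with slerp weights a = sin((1−f)δ)/sin δ ≈ 1.093, b = sin(fδ)/sin δ ≈ 0.346.
p = a·p₁ + b·p₂ ≈ (0.680, -0.636, -0.365); φ = arcsin(p_z) ≈ -21.38°, λ = atan2(p_y, p_x) ≈ -43.05°.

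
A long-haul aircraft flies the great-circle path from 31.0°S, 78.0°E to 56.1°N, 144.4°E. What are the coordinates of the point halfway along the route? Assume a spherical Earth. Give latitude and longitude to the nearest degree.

Write both endpoints as unit vectors p₁, p₂ with components (cos φ cos λ, cos φ sin λ, sin φ).
The central angle between the endpoints is δ = arccos(p₁·p₂) ≈ 1.809 rad (103.7°).
Interpolate at f = 1/2 with slerp weights a = sin((1−f)δ)/sin δ ≈ 0.809, b = sin(fδ)/sin δ ≈ 0.809.
p = a·p₁ + b·p₂ ≈ (-0.223, 0.941, 0.255); φ = arcsin(p_z) ≈ 14.76°, λ = atan2(p_y, p_x) ≈ 103.32°.

≈ 15°N, 103°E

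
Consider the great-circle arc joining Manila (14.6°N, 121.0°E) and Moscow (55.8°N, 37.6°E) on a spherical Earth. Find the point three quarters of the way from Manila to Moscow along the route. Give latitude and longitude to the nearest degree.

Convert each endpoint to a unit vector on the sphere (x = cos φ cos λ, y = cos φ sin λ, z = sin φ).
The central angle between the endpoints is δ = arccos(p₁·p₂) ≈ 1.296 rad (74.3°).
Interpolate at f = 3/4 with slerp weights a = sin((1−f)δ)/sin δ ≈ 0.331, b = sin(fδ)/sin δ ≈ 0.858.
p = a·p₁ + b·p₂ ≈ (0.217, 0.569, 0.793); φ = arcsin(p_z) ≈ 52.49°, λ = atan2(p_y, p_x) ≈ 69.09°.

≈ 52°N, 69°E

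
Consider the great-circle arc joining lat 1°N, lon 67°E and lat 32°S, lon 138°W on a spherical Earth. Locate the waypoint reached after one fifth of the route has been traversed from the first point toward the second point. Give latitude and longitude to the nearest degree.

≈ lat 22°S, lon 84°E

Write both endpoints as unit vectors p₁, p₂ with components (cos φ cos λ, cos φ sin λ, sin φ).
The central angle between the endpoints is δ = arccos(p₁·p₂) ≈ 2.462 rad (141.1°).
Interpolate at f = 1/5 with slerp weights a = sin((1−f)δ)/sin δ ≈ 1.466, b = sin(fδ)/sin δ ≈ 0.752.
p = a·p₁ + b·p₂ ≈ (0.099, 0.923, -0.373); φ = arcsin(p_z) ≈ -21.90°, λ = atan2(p_y, p_x) ≈ 83.89°.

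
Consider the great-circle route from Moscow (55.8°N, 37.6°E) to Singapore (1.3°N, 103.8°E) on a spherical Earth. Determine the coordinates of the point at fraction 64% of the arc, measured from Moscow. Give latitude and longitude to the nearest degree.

From cos δ = sin φ₁ sin φ₂ + cos φ₁ cos φ₂ cos Δλ, the central angle is δ ≈ 1.323 rad (75.8°).
Interpolate at f = 0.64 with slerp weights a = sin((1−f)δ)/sin δ ≈ 0.473, b = sin(fδ)/sin δ ≈ 0.773.
p = a·p₁ + b·p₂ ≈ (0.026, 0.912, 0.409); φ = arcsin(p_z) ≈ 24.12°, λ = atan2(p_y, p_x) ≈ 88.35°.

≈ (24°N, 88°E)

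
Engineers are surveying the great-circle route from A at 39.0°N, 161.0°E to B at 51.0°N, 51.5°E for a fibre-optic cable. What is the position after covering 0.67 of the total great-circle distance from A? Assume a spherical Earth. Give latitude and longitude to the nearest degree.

From cos δ = sin φ₁ sin φ₂ + cos φ₁ cos φ₂ cos Δλ, the central angle is δ ≈ 1.239 rad (71.0°).
Interpolate at f = 0.67 with slerp weights a = sin((1−f)δ)/sin δ ≈ 0.420, b = sin(fδ)/sin δ ≈ 0.781.
p = a·p₁ + b·p₂ ≈ (-0.003, 0.491, 0.871); φ = arcsin(p_z) ≈ 60.60°, λ = atan2(p_y, p_x) ≈ 90.37°.

≈ 61°N, 90°E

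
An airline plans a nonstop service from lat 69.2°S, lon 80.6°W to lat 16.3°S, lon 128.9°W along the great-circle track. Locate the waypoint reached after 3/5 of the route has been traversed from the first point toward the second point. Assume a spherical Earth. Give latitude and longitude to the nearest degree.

≈ lat 39°S, lon 120°W

Write both endpoints as unit vectors p₁, p₂ with components (cos φ cos λ, cos φ sin λ, sin φ).
The central angle between the endpoints is δ = arccos(p₁·p₂) ≈ 1.060 rad (60.7°).
Interpolate at f = 3/5 with slerp weights a = sin((1−f)δ)/sin δ ≈ 0.472, b = sin(fδ)/sin δ ≈ 0.681.
p = a·p₁ + b·p₂ ≈ (-0.383, -0.674, -0.632); φ = arcsin(p_z) ≈ -39.19°, λ = atan2(p_y, p_x) ≈ -119.62°.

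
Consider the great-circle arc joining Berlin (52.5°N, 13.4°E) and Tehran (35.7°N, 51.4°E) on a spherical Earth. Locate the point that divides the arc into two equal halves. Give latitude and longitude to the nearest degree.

≈ 46°N, 35°E

Convert each endpoint to a unit vector on the sphere (x = cos φ cos λ, y = cos φ sin λ, z = sin φ).
The central angle between the endpoints is δ = arccos(p₁·p₂) ≈ 0.550 rad (31.5°).
Interpolate at f = 1/2 with slerp weights a = sin((1−f)δ)/sin δ ≈ 0.520, b = sin(fδ)/sin δ ≈ 0.520.
p = a·p₁ + b·p₂ ≈ (0.571, 0.403, 0.715); φ = arcsin(p_z) ≈ 45.67°, λ = atan2(p_y, p_x) ≈ 35.22°.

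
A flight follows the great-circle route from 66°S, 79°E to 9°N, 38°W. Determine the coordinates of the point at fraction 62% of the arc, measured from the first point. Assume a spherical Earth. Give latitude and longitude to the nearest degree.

≈ 29°S, 21°W

Convert each endpoint to a unit vector on the sphere (x = cos φ cos λ, y = cos φ sin λ, z = sin φ).
The central angle between the endpoints is δ = arccos(p₁·p₂) ≈ 1.902 rad (109.0°).
Interpolate at f = 0.62 with slerp weights a = sin((1−f)δ)/sin δ ≈ 0.700, b = sin(fδ)/sin δ ≈ 0.978.
p = a·p₁ + b·p₂ ≈ (0.815, -0.315, -0.486); φ = arcsin(p_z) ≈ -29.09°, λ = atan2(p_y, p_x) ≈ -21.14°.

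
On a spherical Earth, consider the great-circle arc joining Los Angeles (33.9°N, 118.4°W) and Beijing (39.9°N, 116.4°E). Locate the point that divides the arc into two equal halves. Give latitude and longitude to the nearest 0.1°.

≈ 58.4°N, 176.7°W

Convert each endpoint to a unit vector on the sphere (x = cos φ cos λ, y = cos φ sin λ, z = sin φ).
The central angle between the endpoints is δ = arccos(p₁·p₂) ≈ 1.580 rad (90.5°).
Interpolate at f = 1/2 with slerp weights a = sin((1−f)δ)/sin δ ≈ 0.710, b = sin(fδ)/sin δ ≈ 0.710.
p = a·p₁ + b·p₂ ≈ (-0.523, -0.031, 0.852); φ = arcsin(p_z) ≈ 58.42°, λ = atan2(p_y, p_x) ≈ -176.66°.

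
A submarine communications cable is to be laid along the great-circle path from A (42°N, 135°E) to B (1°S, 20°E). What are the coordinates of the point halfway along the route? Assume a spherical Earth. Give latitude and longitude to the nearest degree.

Write both endpoints as unit vectors p₁, p₂ with components (cos φ cos λ, cos φ sin λ, sin φ).
The central angle between the endpoints is δ = arccos(p₁·p₂) ≈ 1.903 rad (109.0°).
Interpolate at f = 1/2 with slerp weights a = sin((1−f)δ)/sin δ ≈ 0.861, b = sin(fδ)/sin δ ≈ 0.861.
p = a·p₁ + b·p₂ ≈ (0.357, 0.747, 0.561); φ = arcsin(p_z) ≈ 34.14°, λ = atan2(p_y, p_x) ≈ 64.48°.

≈ (34°N, 64°E)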